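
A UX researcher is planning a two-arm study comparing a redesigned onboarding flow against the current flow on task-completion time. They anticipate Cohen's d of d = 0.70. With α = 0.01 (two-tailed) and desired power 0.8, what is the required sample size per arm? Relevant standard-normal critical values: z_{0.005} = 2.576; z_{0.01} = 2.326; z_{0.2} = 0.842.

n = 48 per group

For two independent groups with equal n: n = 2·((z_{α/2} + z_β) / d)².
z_{α/2} + z_β = 2.576 + 0.842 = 3.418.
n = 2 × (3.418 / 0.70)² = 2 × 4.883² = 2 × 23.84 = 47.7.
Round up to the next whole participant.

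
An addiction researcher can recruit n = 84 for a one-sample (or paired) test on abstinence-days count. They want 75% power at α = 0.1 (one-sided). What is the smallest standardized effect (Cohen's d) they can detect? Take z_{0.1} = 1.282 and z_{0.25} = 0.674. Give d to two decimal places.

d_min ≈ 0.21

For a single sample (or paired design) of n = 84: d_min = (z_{α} + z_β)/√n.
z-sum = 1.282 + 0.674 = 1.956.
d_min = 1.956 / √84 = 1.956 / 9.165 = 0.213.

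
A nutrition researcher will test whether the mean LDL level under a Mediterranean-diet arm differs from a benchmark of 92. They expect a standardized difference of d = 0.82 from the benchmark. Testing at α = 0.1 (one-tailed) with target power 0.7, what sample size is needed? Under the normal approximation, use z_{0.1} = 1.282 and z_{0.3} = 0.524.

n = 5

For a one-sample test: n = ((z_{α} + z_β) / d)².
z_{α} + z_β = 1.282 + 0.524 = 1.806.
n = (1.806 / 0.82)² = 2.202² = 4.85.
Round up.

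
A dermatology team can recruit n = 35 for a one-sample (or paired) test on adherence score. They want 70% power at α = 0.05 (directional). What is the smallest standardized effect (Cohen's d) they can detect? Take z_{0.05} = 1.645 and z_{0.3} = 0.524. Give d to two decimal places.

For a single sample (or paired design) of n = 35: d_min = (z_{α} + z_β)/√n.
z-sum = 1.645 + 0.524 = 2.169.
d_min = 2.169 / √35 = 2.169 / 5.916 = 0.367.

d_min ≈ 0.37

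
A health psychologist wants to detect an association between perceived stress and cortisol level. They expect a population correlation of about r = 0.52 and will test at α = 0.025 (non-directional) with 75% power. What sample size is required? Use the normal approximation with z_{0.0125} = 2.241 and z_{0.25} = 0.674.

n = 29

Fisher's z: C = ½·ln((1+r)/(1−r)) = ½·ln(3.1667) = 0.5763.
n = ((z_{α/2} + z_β)/C)² + 3.
(2.241 + 0.674) / 0.5763 = 2.915 / 0.5763 = 5.058.
n = 5.058² + 3 = 25.58 + 3 = 28.6.
Round up.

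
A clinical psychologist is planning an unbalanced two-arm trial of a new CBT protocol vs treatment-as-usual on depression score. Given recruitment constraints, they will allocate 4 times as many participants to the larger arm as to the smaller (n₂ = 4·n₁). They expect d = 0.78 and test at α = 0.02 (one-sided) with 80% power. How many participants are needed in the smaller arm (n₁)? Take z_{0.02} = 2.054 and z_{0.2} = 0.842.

n₁ = 18

With allocation ratio k = n₂/n₁ = 4, Var(x̄₁−x̄₂) = σ²(1/n₁ + 1/(k·n₁)) = σ²·(k+1)/(k·n₁).
So n₁ = (1 + 1/k)·((z_{α} + z_β)/d)² = 1.250 × (2.896/0.78)².
n₁ = 1.250 × 13.79 = 17.2.
Round up: n₁ = 18, giving n₂ = 4 × 18 = 72.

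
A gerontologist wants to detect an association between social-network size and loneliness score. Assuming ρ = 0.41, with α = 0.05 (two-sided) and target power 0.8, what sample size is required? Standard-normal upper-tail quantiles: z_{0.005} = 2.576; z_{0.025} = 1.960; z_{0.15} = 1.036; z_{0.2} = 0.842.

Fisher's z: C = ½·ln((1+r)/(1−r)) = ½·ln(2.3898) = 0.4356.
n = ((z_{α/2} + z_β)/C)² + 3.
(1.960 + 0.842) / 0.4356 = 2.802 / 0.4356 = 6.433.
n = 6.433² + 3 = 41.38 + 3 = 44.4.
Round up.

n = 45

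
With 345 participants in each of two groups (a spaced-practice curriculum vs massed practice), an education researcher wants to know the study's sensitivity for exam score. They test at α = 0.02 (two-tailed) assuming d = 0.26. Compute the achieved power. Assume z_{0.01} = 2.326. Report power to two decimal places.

power ≈ 0.86

For two equal groups, power = Φ(d·√(n/2) − z_{α/2}).
d·√(n/2) = 0.26 × √(345/2) = 0.26 × 13.134 = 3.415.
z_β = 3.415 − 2.326 = 1.089.
Power = Φ(1.089) = 0.862.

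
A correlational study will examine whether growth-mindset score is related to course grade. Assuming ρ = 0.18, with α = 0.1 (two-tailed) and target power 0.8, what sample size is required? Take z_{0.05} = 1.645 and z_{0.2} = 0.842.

Fisher's z: C = ½·ln((1+r)/(1−r)) = ½·ln(1.4390) = 0.1820.
n = ((z_{α/2} + z_β)/C)² + 3.
(1.645 + 0.842) / 0.1820 = 2.487 / 0.1820 = 13.665.
n = 13.665² + 3 = 186.73 + 3 = 189.7.
Round up.

n = 190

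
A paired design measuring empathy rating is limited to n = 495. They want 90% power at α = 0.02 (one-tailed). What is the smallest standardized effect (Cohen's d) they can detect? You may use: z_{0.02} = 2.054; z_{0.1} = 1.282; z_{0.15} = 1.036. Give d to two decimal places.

For a single sample (or paired design) of n = 495: d_min = (z_{α} + z_β)/√n.
z-sum = 2.054 + 1.282 = 3.336.
d_min = 3.336 / √495 = 3.336 / 22.249 = 0.150.

d_min ≈ 0.15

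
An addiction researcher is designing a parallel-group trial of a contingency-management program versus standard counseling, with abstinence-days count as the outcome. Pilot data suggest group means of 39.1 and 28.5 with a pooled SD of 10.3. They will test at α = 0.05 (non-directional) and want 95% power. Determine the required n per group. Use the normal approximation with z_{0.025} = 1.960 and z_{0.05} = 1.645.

Cohen's d = |M₁ − M₂| / SD_pooled = |39.1 − 28.5| / 10.3 = 10.6 / 10.3 = 1.029.
For two independent groups with equal n: n = 2·((z_{α/2} + z_β) / d)².
z_{α/2} + z_β = 1.960 + 1.645 = 3.605.
n = 2 × (3.605 / 1.029)² = 2 × 3.503² = 2 × 12.27 = 24.5.
Round up to the next whole participant.

n = 25 per group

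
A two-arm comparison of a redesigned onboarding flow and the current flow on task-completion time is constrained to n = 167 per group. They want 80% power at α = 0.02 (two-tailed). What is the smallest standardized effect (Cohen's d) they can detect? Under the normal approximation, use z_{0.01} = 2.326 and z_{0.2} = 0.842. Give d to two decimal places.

d_min ≈ 0.35

For two independent groups of n = 167 each: d_min = (z_{α/2} + z_β)·√(2/n).
z-sum = 2.326 + 0.842 = 3.168.
d_min = 3.168 × √(2/167) = 3.168 × 0.1094 = 0.347.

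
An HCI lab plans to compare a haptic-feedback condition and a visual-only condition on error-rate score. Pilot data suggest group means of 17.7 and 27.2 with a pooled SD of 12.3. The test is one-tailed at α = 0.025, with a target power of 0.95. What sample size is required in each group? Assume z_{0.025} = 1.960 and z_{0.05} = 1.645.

Cohen's d = |M₁ − M₂| / SD_pooled = |17.7 − 27.2| / 12.3 = 9.5 / 12.3 = 0.772.
For two independent groups with equal n: n = 2·((z_{α} + z_β) / d)².
z_{α} + z_β = 1.960 + 1.645 = 3.605.
n = 2 × (3.605 / 0.772)² = 2 × 4.670² = 2 × 21.81 = 43.6.
Round up to the next whole participant.

n = 44 per group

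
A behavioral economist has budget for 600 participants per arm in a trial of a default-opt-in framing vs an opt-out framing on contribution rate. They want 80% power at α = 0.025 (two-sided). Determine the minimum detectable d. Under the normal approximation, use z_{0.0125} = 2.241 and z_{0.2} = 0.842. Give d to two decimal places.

For two independent groups of n = 600 each: d_min = (z_{α/2} + z_β)·√(2/n).
z-sum = 2.241 + 0.842 = 3.083.
d_min = 3.083 × √(2/600) = 3.083 × 0.0577 = 0.178.

d_min ≈ 0.18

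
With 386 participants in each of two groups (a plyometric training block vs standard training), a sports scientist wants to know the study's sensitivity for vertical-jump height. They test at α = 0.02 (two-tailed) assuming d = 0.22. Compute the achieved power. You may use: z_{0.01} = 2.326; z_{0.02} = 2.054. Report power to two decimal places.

For two equal groups, power = Φ(d·√(n/2) − z_{α/2}).
d·√(n/2) = 0.22 × √(386/2) = 0.22 × 13.892 = 3.056.
z_β = 3.056 − 2.326 = 0.730.
Power = Φ(0.730) = 0.767.

power ≈ 0.77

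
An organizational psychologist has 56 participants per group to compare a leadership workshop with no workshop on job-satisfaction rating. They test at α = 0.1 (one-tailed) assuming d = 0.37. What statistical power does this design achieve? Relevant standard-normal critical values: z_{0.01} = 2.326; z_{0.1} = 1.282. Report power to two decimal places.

For two equal groups, power = Φ(d·√(n/2) − z_{α}).
d·√(n/2) = 0.37 × √(56/2) = 0.37 × 5.292 = 1.958.
z_β = 1.958 − 1.282 = 0.676.
Power = Φ(0.676) = 0.750.

power ≈ 0.75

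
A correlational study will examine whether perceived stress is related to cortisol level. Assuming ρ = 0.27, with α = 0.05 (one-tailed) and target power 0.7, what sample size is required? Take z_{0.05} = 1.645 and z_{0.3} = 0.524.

Fisher's z: C = ½·ln((1+r)/(1−r)) = ½·ln(1.7397) = 0.2769.
n = ((z_{α} + z_β)/C)² + 3.
(1.645 + 0.524) / 0.2769 = 2.169 / 0.2769 = 7.833.
n = 7.833² + 3 = 61.36 + 3 = 64.4.
Round up.

n = 65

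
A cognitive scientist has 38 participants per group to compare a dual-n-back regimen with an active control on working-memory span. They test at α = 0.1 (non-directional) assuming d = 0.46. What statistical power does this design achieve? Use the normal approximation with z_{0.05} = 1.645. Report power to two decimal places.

power ≈ 0.64

For two equal groups, power = Φ(d·√(n/2) − z_{α/2}).
d·√(n/2) = 0.46 × √(38/2) = 0.46 × 4.359 = 2.005.
z_β = 2.005 − 1.645 = 0.360.
Power = Φ(0.360) = 0.641.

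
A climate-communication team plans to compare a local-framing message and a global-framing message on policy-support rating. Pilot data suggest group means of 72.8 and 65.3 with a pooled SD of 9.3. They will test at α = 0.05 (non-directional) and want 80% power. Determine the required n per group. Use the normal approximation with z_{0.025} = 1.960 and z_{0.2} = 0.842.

n = 25 per group

Cohen's d = |M₁ − M₂| / SD_pooled = |72.8 − 65.3| / 9.3 = 7.5 / 9.3 = 0.806.
For two independent groups with equal n: n = 2·((z_{α/2} + z_β) / d)².
z_{α/2} + z_β = 1.960 + 0.842 = 2.802.
n = 2 × (2.802 / 0.806)² = 2 × 3.476² = 2 × 12.09 = 24.2.
Round up to the next whole participant.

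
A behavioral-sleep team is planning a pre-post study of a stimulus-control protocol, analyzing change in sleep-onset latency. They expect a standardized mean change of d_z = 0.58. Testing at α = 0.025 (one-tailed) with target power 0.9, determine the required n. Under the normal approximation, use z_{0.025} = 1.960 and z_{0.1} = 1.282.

n = 32 pairs

For a paired (one-sample on differences) test: n = ((z_{α} + z_β) / d)².
z_{α} + z_β = 1.960 + 1.282 = 3.242.
n = (3.242 / 0.58)² = 5.590² = 31.24.
Round up.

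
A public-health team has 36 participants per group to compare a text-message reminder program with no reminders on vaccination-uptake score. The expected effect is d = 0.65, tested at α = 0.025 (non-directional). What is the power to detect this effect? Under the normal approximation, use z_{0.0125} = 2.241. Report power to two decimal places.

power ≈ 0.70

For two equal groups, power = Φ(d·√(n/2) − z_{α/2}).
d·√(n/2) = 0.65 × √(36/2) = 0.65 × 4.243 = 2.758.
z_β = 2.758 − 2.241 = 0.517.
Power = Φ(0.517) = 0.697.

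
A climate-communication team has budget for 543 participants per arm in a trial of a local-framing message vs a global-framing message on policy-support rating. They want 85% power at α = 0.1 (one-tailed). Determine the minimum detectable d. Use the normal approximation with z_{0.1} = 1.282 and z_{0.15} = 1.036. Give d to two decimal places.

d_min ≈ 0.14

For two independent groups of n = 543 each: d_min = (z_{α} + z_β)·√(2/n).
z-sum = 1.282 + 1.036 = 2.318.
d_min = 2.318 × √(2/543) = 2.318 × 0.0607 = 0.141.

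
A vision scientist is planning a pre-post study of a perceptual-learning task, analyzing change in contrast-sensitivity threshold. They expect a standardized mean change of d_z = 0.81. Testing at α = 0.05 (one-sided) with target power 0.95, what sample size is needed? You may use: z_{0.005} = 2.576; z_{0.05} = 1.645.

n = 17 pairs

For a paired (one-sample on differences) test: n = ((z_{α} + z_β) / d)².
z_{α} + z_β = 1.645 + 1.645 = 3.290.
n = (3.290 / 0.81)² = 4.062² = 16.50.
Round up.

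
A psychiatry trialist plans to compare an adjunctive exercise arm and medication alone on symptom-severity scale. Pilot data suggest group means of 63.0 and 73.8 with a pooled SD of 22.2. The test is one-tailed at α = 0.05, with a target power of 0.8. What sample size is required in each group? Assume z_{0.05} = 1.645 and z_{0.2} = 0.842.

Cohen's d = |M₁ − M₂| / SD_pooled = |63.0 − 73.8| / 22.2 = 10.8 / 22.2 = 0.486.
For two independent groups with equal n: n = 2·((z_{α} + z_β) / d)².
z_{α} + z_β = 1.645 + 0.842 = 2.487.
n = 2 × (2.487 / 0.486)² = 2 × 5.117² = 2 × 26.19 = 52.4.
Round up to the next whole participant.

n = 53 per group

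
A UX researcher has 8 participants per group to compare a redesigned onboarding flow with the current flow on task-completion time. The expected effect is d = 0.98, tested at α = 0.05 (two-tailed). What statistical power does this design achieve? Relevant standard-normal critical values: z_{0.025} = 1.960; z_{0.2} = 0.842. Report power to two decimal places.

For two equal groups, power = Φ(d·√(n/2) − z_{α/2}).
d·√(n/2) = 0.98 × √(8/2) = 0.98 × 2.000 = 1.960.
z_β = 1.960 − 1.960 = 0.000.
Power = Φ(0.000) = 0.500.

power ≈ 0.50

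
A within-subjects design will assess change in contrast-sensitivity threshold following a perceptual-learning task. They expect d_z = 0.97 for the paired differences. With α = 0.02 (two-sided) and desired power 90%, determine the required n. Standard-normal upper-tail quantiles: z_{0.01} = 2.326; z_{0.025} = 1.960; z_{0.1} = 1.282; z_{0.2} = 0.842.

n = 14 pairs

For a paired (one-sample on differences) test: n = ((z_{α/2} + z_β) / d)².
z_{α/2} + z_β = 2.326 + 1.282 = 3.608.
n = (3.608 / 0.97)² = 3.720² = 13.84.
Round up.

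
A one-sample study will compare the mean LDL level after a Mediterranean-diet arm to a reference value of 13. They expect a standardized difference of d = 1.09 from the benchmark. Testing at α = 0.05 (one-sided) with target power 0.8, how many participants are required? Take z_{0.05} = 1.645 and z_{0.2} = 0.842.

For a one-sample test: n = ((z_{α} + z_β) / d)².
z_{α} + z_β = 1.645 + 0.842 = 2.487.
n = (2.487 / 1.09)² = 2.282² = 5.21.
Round up.

n = 6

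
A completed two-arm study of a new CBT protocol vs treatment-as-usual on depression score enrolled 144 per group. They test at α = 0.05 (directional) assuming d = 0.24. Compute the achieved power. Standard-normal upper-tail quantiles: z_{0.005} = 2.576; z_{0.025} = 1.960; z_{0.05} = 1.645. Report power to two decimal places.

power ≈ 0.65

For two equal groups, power = Φ(d·√(n/2) − z_{α}).
d·√(n/2) = 0.24 × √(144/2) = 0.24 × 8.485 = 2.036.
z_β = 2.036 − 1.645 = 0.391.
Power = Φ(0.391) = 0.652.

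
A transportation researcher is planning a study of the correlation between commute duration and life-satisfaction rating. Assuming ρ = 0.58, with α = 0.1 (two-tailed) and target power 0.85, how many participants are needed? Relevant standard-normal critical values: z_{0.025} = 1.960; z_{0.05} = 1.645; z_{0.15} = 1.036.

n = 20

Fisher's z: C = ½·ln((1+r)/(1−r)) = ½·ln(3.7619) = 0.6625.
n = ((z_{α/2} + z_β)/C)² + 3.
(1.645 + 1.036) / 0.6625 = 2.681 / 0.6625 = 4.047.
n = 4.047² + 3 = 16.38 + 3 = 19.4.
Round up.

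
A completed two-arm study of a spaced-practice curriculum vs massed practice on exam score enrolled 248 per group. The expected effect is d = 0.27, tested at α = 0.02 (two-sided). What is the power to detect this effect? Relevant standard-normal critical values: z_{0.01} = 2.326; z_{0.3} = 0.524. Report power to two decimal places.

For two equal groups, power = Φ(d·√(n/2) − z_{α/2}).
d·√(n/2) = 0.27 × √(248/2) = 0.27 × 11.136 = 3.007.
z_β = 3.007 − 2.326 = 0.681.
Power = Φ(0.681) = 0.752.

power ≈ 0.75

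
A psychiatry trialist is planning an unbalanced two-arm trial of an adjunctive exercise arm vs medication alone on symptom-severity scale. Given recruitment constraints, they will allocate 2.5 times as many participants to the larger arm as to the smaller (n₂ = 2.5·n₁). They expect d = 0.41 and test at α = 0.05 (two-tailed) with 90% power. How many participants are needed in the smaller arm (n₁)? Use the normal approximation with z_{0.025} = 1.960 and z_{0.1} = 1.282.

With allocation ratio k = n₂/n₁ = 2.5, Var(x̄₁−x̄₂) = σ²(1/n₁ + 1/(k·n₁)) = σ²·(k+1)/(k·n₁).
So n₁ = (1 + 1/k)·((z_{α/2} + z_β)/d)² = 1.400 × (3.242/0.41)².
n₁ = 1.400 × 62.53 = 87.5.
Round up: n₁ = 88, giving n₂ = 2.5 × 88 = 220.

n₁ = 88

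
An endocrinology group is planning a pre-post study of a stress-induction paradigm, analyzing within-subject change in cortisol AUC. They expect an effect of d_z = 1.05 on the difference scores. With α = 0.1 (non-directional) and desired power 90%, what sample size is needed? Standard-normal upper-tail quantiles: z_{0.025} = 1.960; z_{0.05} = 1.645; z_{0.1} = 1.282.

For a paired (one-sample on differences) test: n = ((z_{α/2} + z_β) / d)².
z_{α/2} + z_β = 1.645 + 1.282 = 2.927.
n = (2.927 / 1.05)² = 2.788² = 7.77.
Round up.

n = 8 pairs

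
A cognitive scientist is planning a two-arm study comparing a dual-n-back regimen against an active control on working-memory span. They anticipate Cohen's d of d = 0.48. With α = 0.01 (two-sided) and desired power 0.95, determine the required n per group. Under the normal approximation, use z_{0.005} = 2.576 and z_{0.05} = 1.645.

For two independent groups with equal n: n = 2·((z_{α/2} + z_β) / d)².
z_{α/2} + z_β = 2.576 + 1.645 = 4.221.
n = 2 × (4.221 / 0.48)² = 2 × 8.794² = 2 × 77.33 = 154.7.
Round up to the next whole participant.

n = 155 per group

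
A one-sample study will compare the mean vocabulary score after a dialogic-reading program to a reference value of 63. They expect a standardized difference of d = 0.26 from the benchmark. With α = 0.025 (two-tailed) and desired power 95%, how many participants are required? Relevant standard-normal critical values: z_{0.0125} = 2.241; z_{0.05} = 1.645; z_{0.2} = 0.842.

n = 224

For a one-sample test: n = ((z_{α/2} + z_β) / d)².
z_{α/2} + z_β = 2.241 + 1.645 = 3.886.
n = (3.886 / 0.26)² = 14.946² = 223.39.
Round up.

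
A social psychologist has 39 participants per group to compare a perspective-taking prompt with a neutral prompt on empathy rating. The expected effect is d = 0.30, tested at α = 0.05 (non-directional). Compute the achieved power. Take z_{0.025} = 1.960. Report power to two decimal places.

power ≈ 0.26

For two equal groups, power = Φ(d·√(n/2) − z_{α/2}).
d·√(n/2) = 0.30 × √(39/2) = 0.30 × 4.416 = 1.325.
z_β = 1.325 − 1.960 = -0.635.
Power = Φ(-0.635) = 0.263.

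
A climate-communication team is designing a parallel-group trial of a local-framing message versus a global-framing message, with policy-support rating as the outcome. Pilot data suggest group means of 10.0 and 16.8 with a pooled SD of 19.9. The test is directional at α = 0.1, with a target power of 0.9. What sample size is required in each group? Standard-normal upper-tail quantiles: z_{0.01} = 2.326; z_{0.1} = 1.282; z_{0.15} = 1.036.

n = 113 per group

Cohen's d = |M₁ − M₂| / SD_pooled = |10.0 − 16.8| / 19.9 = 6.8 / 19.9 = 0.342.
For two independent groups with equal n: n = 2·((z_{α} + z_β) / d)².
z_{α} + z_β = 1.282 + 1.282 = 2.564.
n = 2 × (2.564 / 0.342)² = 2 × 7.497² = 2 × 56.21 = 112.4.
Round up to the next whole participant.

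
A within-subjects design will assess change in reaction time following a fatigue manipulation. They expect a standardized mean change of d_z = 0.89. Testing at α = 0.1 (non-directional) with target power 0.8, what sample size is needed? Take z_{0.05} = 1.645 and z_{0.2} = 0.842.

For a paired (one-sample on differences) test: n = ((z_{α/2} + z_β) / d)².
z_{α/2} + z_β = 1.645 + 0.842 = 2.487.
n = (2.487 / 0.89)² = 2.794² = 7.81.
Round up.

n = 8 pairs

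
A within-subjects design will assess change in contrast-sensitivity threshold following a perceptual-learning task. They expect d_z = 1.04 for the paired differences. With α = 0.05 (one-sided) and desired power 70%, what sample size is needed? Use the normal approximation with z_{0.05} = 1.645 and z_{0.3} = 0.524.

n = 5 pairs

For a paired (one-sample on differences) test: n = ((z_{α} + z_β) / d)².
z_{α} + z_β = 1.645 + 0.524 = 2.169.
n = (2.169 / 1.04)² = 2.086² = 4.35.
Round up.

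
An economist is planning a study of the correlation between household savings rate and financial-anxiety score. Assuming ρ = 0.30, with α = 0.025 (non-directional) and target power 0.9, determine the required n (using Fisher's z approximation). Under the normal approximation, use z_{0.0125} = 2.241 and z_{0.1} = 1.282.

n = 133

Fisher's z: C = ½·ln((1+r)/(1−r)) = ½·ln(1.8571) = 0.3095.
n = ((z_{α/2} + z_β)/C)² + 3.
(2.241 + 1.282) / 0.3095 = 3.523 / 0.3095 = 11.383.
n = 11.383² + 3 = 129.57 + 3 = 132.6.
Round up.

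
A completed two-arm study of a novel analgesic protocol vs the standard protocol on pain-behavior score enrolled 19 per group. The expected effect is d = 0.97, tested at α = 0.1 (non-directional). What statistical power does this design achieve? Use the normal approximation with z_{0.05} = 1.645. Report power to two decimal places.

For two equal groups, power = Φ(d·√(n/2) − z_{α/2}).
d·√(n/2) = 0.97 × √(19/2) = 0.97 × 3.082 = 2.990.
z_β = 2.990 − 1.645 = 1.345.
Power = Φ(1.345) = 0.911.

power ≈ 0.91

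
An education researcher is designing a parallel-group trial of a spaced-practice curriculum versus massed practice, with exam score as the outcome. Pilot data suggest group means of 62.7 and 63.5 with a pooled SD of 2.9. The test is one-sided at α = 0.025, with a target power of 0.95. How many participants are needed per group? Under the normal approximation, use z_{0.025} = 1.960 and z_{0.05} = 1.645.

Cohen's d = |M₁ − M₂| / SD_pooled = |62.7 − 63.5| / 2.9 = 0.8 / 2.9 = 0.276.
For two independent groups with equal n: n = 2·((z_{α} + z_β) / d)².
z_{α} + z_β = 1.960 + 1.645 = 3.605.
n = 2 × (3.605 / 0.276)² = 2 × 13.062² = 2 × 170.61 = 341.2.
Round up to the next whole participant.

n = 342 per group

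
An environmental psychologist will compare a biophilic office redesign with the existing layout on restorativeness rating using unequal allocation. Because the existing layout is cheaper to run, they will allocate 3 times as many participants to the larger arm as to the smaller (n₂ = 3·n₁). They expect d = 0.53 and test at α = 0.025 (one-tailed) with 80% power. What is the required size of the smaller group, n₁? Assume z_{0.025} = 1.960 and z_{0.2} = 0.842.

n₁ = 38

With allocation ratio k = n₂/n₁ = 3, Var(x̄₁−x̄₂) = σ²(1/n₁ + 1/(k·n₁)) = σ²·(k+1)/(k·n₁).
So n₁ = (1 + 1/k)·((z_{α} + z_β)/d)² = 1.333 × (2.802/0.53)².
n₁ = 1.333 × 27.95 = 37.3.
Round up: n₁ = 38, giving n₂ = 3 × 38 = 114.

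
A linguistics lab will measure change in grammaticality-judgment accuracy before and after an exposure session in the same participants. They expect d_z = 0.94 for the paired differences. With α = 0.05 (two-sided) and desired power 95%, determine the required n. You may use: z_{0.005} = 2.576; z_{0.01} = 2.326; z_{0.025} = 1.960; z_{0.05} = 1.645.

n = 15 pairs

For a paired (one-sample on differences) test: n = ((z_{α/2} + z_β) / d)².
z_{α/2} + z_β = 1.960 + 1.645 = 3.605.
n = (3.605 / 0.94)² = 3.835² = 14.71.
Round up.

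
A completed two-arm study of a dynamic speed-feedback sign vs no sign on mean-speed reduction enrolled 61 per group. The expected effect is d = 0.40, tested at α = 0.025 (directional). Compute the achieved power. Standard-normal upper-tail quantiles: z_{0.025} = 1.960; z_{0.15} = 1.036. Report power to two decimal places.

power ≈ 0.60

For two equal groups, power = Φ(d·√(n/2) − z_{α}).
d·√(n/2) = 0.40 × √(61/2) = 0.40 × 5.523 = 2.209.
z_β = 2.209 − 1.960 = 0.249.
Power = Φ(0.249) = 0.598.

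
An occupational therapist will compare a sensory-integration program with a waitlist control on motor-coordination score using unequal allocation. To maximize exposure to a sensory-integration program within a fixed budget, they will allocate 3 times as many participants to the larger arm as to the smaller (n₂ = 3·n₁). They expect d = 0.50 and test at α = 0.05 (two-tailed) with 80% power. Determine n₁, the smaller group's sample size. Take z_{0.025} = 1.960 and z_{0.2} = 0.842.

n₁ = 42

With allocation ratio k = n₂/n₁ = 3, Var(x̄₁−x̄₂) = σ²(1/n₁ + 1/(k·n₁)) = σ²·(k+1)/(k·n₁).
So n₁ = (1 + 1/k)·((z_{α/2} + z_β)/d)² = 1.333 × (2.802/0.50)².
n₁ = 1.333 × 31.40 = 41.9.
Round up: n₁ = 42, giving n₂ = 3 × 42 = 126.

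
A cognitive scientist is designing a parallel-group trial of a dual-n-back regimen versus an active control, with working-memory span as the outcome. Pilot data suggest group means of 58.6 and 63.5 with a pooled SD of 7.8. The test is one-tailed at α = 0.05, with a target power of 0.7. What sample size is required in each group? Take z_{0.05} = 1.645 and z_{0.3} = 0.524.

n = 24 per group

Cohen's d = |M₁ − M₂| / SD_pooled = |58.6 − 63.5| / 7.8 = 4.9 / 7.8 = 0.628.
For two independent groups with equal n: n = 2·((z_{α} + z_β) / d)².
z_{α} + z_β = 1.645 + 0.524 = 2.169.
n = 2 × (2.169 / 0.628)² = 2 × 3.454² = 2 × 11.93 = 23.9.
Round up to the next whole participant.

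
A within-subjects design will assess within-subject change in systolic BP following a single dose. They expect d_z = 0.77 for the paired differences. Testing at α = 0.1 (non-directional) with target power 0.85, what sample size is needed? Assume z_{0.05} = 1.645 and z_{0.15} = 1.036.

For a paired (one-sample on differences) test: n = ((z_{α/2} + z_β) / d)².
z_{α/2} + z_β = 1.645 + 1.036 = 2.681.
n = (2.681 / 0.77)² = 3.482² = 12.12.
Round up.

n = 13 pairs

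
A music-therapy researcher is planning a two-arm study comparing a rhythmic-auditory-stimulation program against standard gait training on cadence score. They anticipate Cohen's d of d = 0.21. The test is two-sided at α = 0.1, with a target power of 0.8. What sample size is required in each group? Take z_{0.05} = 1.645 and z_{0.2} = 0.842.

For two independent groups with equal n: n = 2·((z_{α/2} + z_β) / d)².
z_{α/2} + z_β = 1.645 + 0.842 = 2.487.
n = 2 × (2.487 / 0.21)² = 2 × 11.843² = 2 × 140.25 = 280.5.
Round up to the next whole participant.

n = 281 per group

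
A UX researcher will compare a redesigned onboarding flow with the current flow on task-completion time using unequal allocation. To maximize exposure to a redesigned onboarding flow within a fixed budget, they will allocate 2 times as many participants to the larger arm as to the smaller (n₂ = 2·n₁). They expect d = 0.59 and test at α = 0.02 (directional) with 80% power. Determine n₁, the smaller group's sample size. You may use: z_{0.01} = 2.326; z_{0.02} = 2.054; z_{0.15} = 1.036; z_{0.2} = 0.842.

n₁ = 37

With allocation ratio k = n₂/n₁ = 2, Var(x̄₁−x̄₂) = σ²(1/n₁ + 1/(k·n₁)) = σ²·(k+1)/(k·n₁).
So n₁ = (1 + 1/k)·((z_{α} + z_β)/d)² = 1.500 × (2.896/0.59)².
n₁ = 1.500 × 24.09 = 36.1.
Round up: n₁ = 37, giving n₂ = 2 × 37 = 74.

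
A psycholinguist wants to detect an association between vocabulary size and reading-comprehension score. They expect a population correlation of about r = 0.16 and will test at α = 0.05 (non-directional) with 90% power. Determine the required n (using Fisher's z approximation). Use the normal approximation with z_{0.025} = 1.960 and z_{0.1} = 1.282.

Fisher's z: C = ½·ln((1+r)/(1−r)) = ½·ln(1.3810) = 0.1614.
n = ((z_{α/2} + z_β)/C)² + 3.
(1.960 + 1.282) / 0.1614 = 3.242 / 0.1614 = 20.087.
n = 20.087² + 3 = 403.48 + 3 = 406.5.
Round up.

n = 407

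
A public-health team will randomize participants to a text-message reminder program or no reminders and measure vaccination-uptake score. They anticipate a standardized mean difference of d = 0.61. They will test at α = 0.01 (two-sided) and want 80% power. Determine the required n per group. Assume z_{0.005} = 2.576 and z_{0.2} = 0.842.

n = 63 per group

For two independent groups with equal n: n = 2·((z_{α/2} + z_β) / d)².
z_{α/2} + z_β = 2.576 + 0.842 = 3.418.
n = 2 × (3.418 / 0.61)² = 2 × 5.603² = 2 × 31.40 = 62.8.
Round up to the next whole participant.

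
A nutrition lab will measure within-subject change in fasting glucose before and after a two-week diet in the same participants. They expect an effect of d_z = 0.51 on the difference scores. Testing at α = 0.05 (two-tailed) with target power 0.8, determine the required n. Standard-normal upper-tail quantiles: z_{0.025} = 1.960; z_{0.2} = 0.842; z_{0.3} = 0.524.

n = 31 pairs

For a paired (one-sample on differences) test: n = ((z_{α/2} + z_β) / d)².
z_{α/2} + z_β = 1.960 + 0.842 = 2.802.
n = (2.802 / 0.51)² = 5.494² = 30.19.
Round up.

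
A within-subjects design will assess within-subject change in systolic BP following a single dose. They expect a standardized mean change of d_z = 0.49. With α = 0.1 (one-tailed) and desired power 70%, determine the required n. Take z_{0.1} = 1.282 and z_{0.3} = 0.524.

For a paired (one-sample on differences) test: n = ((z_{α} + z_β) / d)².
z_{α} + z_β = 1.282 + 0.524 = 1.806.
n = (1.806 / 0.49)² = 3.686² = 13.58.
Round up.

n = 14 pairs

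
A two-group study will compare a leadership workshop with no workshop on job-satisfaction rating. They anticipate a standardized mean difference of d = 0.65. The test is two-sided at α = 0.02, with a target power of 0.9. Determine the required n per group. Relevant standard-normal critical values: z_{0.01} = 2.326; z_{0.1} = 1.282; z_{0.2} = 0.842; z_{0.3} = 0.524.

For two independent groups with equal n: n = 2·((z_{α/2} + z_β) / d)².
z_{α/2} + z_β = 2.326 + 1.282 = 3.608.
n = 2 × (3.608 / 0.65)² = 2 × 5.551² = 2 × 30.81 = 61.6.
Round up to the next whole participant.

n = 62 per group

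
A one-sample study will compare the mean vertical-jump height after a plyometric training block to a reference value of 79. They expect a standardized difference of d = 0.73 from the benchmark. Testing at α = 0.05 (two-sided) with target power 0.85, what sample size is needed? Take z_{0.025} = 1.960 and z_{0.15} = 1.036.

n = 17

For a one-sample test: n = ((z_{α/2} + z_β) / d)².
z_{α/2} + z_β = 1.960 + 1.036 = 2.996.
n = (2.996 / 0.73)² = 4.104² = 16.84.
Round up.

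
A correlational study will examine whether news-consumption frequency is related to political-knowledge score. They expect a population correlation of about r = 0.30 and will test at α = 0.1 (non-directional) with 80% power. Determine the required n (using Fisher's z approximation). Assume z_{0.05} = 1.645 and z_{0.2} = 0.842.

Fisher's z: C = ½·ln((1+r)/(1−r)) = ½·ln(1.8571) = 0.3095.
n = ((z_{α/2} + z_β)/C)² + 3.
(1.645 + 0.842) / 0.3095 = 2.487 / 0.3095 = 8.036.
n = 8.036² + 3 = 64.57 + 3 = 67.6.
Round up.

n = 68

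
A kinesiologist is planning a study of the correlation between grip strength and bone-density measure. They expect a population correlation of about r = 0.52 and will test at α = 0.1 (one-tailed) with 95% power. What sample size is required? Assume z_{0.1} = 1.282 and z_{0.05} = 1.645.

Fisher's z: C = ½·ln((1+r)/(1−r)) = ½·ln(3.1667) = 0.5763.
n = ((z_{α} + z_β)/C)² + 3.
(1.282 + 1.645) / 0.5763 = 2.927 / 0.5763 = 5.079.
n = 5.079² + 3 = 25.80 + 3 = 28.8.
Round up.

n = 29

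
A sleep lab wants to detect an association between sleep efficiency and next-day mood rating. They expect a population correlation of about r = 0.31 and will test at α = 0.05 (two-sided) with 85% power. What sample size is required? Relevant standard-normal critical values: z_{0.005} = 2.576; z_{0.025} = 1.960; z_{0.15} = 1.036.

Fisher's z: C = ½·ln((1+r)/(1−r)) = ½·ln(1.8986) = 0.3205.
n = ((z_{α/2} + z_β)/C)² + 3.
(1.960 + 1.036) / 0.3205 = 2.996 / 0.3205 = 9.348.
n = 9.348² + 3 = 87.38 + 3 = 90.4.
Round up.

n = 91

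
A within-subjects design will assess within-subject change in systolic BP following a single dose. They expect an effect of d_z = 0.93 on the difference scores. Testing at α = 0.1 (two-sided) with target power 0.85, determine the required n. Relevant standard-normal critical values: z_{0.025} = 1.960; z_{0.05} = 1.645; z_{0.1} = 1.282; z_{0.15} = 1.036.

n = 9 pairs

For a paired (one-sample on differences) test: n = ((z_{α/2} + z_β) / d)².
z_{α/2} + z_β = 1.645 + 1.036 = 2.681.
n = (2.681 / 0.93)² = 2.883² = 8.31.
Round up.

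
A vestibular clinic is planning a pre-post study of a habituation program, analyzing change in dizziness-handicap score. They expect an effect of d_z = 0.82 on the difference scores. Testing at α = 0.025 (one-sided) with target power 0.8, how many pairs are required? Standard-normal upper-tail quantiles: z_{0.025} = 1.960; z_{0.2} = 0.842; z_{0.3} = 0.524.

n = 12 pairs

For a paired (one-sample on differences) test: n = ((z_{α} + z_β) / d)².
z_{α} + z_β = 1.960 + 0.842 = 2.802.
n = (2.802 / 0.82)² = 3.417² = 11.68.
Round up.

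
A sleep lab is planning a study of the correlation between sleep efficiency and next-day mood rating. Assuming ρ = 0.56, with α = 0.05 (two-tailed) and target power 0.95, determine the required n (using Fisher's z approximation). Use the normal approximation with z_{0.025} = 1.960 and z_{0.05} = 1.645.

n = 36

Fisher's z: C = ½·ln((1+r)/(1−r)) = ½·ln(3.5455) = 0.6328.
n = ((z_{α/2} + z_β)/C)² + 3.
(1.960 + 1.645) / 0.6328 = 3.605 / 0.6328 = 5.697.
n = 5.697² + 3 = 32.45 + 3 = 35.5.
Round up.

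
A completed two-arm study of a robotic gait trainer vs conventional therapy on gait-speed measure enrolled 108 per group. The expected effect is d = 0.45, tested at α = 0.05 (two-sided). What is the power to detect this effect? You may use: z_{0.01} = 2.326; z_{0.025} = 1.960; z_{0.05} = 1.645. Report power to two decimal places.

For two equal groups, power = Φ(d·√(n/2) − z_{α/2}).
d·√(n/2) = 0.45 × √(108/2) = 0.45 × 7.348 = 3.307.
z_β = 3.307 − 1.960 = 1.347.
Power = Φ(1.347) = 0.911.

power ≈ 0.91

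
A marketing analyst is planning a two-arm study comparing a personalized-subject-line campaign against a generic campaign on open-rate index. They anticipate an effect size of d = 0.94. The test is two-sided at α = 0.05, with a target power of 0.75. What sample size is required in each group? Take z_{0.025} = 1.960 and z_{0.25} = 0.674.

n = 16 per group

For two independent groups with equal n: n = 2·((z_{α/2} + z_β) / d)².
z_{α/2} + z_β = 1.960 + 0.674 = 2.634.
n = 2 × (2.634 / 0.94)² = 2 × 2.802² = 2 × 7.85 = 15.7.
Round up to the next whole participant.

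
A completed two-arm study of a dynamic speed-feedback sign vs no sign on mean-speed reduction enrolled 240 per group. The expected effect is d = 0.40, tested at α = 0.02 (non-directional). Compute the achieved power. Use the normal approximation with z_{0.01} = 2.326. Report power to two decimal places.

For two equal groups, power = Φ(d·√(n/2) − z_{α/2}).
d·√(n/2) = 0.40 × √(240/2) = 0.40 × 10.954 = 4.382.
z_β = 4.382 − 2.326 = 2.056.
Power = Φ(2.056) = 0.980.

power ≈ 0.98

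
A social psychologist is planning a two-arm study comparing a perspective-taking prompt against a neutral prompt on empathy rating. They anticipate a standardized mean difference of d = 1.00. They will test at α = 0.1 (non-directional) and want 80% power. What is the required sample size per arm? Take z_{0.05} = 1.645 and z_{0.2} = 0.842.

n = 13 per group

For two independent groups with equal n: n = 2·((z_{α/2} + z_β) / d)².
z_{α/2} + z_β = 1.645 + 0.842 = 2.487.
n = 2 × (2.487 / 1.00)² = 2 × 2.487² = 2 × 6.19 = 12.4.
Round up to the next whole participant.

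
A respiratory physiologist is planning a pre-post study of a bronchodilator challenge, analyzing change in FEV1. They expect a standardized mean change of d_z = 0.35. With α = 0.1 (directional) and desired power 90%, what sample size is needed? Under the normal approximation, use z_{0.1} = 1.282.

n = 54 pairs

For a paired (one-sample on differences) test: n = ((z_{α} + z_β) / d)².
z_{α} + z_β = 1.282 + 1.282 = 2.564.
n = (2.564 / 0.35)² = 7.326² = 53.67.
Round up.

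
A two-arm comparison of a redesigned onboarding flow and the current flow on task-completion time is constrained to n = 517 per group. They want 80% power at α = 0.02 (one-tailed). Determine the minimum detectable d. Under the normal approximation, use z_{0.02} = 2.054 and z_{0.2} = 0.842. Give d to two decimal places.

For two independent groups of n = 517 each: d_min = (z_{α} + z_β)·√(2/n).
z-sum = 2.054 + 0.842 = 2.896.
d_min = 2.896 × √(2/517) = 2.896 × 0.0622 = 0.180.

d_min ≈ 0.18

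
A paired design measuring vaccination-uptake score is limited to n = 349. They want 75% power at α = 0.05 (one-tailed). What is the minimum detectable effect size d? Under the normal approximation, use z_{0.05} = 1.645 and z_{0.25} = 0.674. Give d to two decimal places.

For a single sample (or paired design) of n = 349: d_min = (z_{α} + z_β)/√n.
z-sum = 1.645 + 0.674 = 2.319.
d_min = 2.319 / √349 = 2.319 / 18.682 = 0.124.

d_min ≈ 0.12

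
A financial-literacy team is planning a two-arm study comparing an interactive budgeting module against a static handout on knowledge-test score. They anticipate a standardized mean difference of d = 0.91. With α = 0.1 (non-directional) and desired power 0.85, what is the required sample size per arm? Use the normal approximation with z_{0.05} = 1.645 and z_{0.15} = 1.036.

n = 18 per group

For two independent groups with equal n: n = 2·((z_{α/2} + z_β) / d)².
z_{α/2} + z_β = 1.645 + 1.036 = 2.681.
n = 2 × (2.681 / 0.91)² = 2 × 2.946² = 2 × 8.68 = 17.4.
Round up to the next whole participant.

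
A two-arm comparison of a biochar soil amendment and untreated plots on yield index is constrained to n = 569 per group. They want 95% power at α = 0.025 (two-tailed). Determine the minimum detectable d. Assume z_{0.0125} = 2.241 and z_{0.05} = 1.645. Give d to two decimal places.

d_min ≈ 0.23

For two independent groups of n = 569 each: d_min = (z_{α/2} + z_β)·√(2/n).
z-sum = 2.241 + 1.645 = 3.886.
d_min = 3.886 × √(2/569) = 3.886 × 0.0593 = 0.230.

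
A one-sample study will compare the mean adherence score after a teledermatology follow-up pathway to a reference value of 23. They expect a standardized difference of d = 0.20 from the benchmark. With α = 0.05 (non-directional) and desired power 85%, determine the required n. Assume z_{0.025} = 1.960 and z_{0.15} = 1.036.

For a one-sample test: n = ((z_{α/2} + z_β) / d)².
z_{α/2} + z_β = 1.960 + 1.036 = 2.996.
n = (2.996 / 0.20)² = 14.980² = 224.40.
Round up.

n = 225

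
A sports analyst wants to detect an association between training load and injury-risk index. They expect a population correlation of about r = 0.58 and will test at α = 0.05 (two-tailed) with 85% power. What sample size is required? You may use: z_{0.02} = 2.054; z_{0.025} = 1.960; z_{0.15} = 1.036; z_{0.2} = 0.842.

Fisher's z: C = ½·ln((1+r)/(1−r)) = ½·ln(3.7619) = 0.6625.
n = ((z_{α/2} + z_β)/C)² + 3.
(1.960 + 1.036) / 0.6625 = 2.996 / 0.6625 = 4.522.
n = 4.522² + 3 = 20.45 + 3 = 23.5.
Round up.

n = 24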